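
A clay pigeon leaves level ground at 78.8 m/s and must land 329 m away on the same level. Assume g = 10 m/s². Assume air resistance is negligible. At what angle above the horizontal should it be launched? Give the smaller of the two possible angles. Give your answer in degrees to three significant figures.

16.0°

R = v₀² sin 2θ / g gives sin 2θ = gR/v₀² = 10.0·329/78.8² = 0.5298.
2θ = 31.99° or 180° − 31.99° = 148.0°, so θ = 16.00° or 74.00°.
The smaller angle is 16.00°.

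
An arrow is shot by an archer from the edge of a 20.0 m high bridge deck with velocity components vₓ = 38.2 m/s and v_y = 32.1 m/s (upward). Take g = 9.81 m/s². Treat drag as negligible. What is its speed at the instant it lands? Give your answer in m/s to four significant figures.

53.68 m/s

With up positive and y = 0 at the ground: y(t) = 20.0 + (32.10) t − 4.905 t². Setting y = 0 and taking the positive root: t = [32.10 + √(32.10² + 2·9.81·20.0)] / 9.81 = (32.10 + 37.72) / 9.81 = 7.117 s.
Vertical velocity at impact: v_y = v_y0 − g t = 32.10 − 9.81 × 7.117 = −37.72 m/s.
Speed: |v| = √(vₓ² + v_y²) = √(38.20² + 37.72²) = 53.68 m/s.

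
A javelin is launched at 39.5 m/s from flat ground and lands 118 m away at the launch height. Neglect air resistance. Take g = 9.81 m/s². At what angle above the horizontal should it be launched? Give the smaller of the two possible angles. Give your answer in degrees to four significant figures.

23.95°

From R = (v₀²/g) sin 2θ: sin 2θ = 9.81 × 118 / 1560.2 = 0.7419.
2θ = 47.90° or 180° − 47.90° = 132.1°, so θ = 23.95° or 66.05°.
The smaller angle is 23.95°.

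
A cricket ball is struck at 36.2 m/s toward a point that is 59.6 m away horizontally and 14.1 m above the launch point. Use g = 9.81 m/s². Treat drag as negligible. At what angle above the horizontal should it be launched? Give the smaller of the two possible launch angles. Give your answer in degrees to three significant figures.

27.5°

Trajectory: y = x tanθ − g x² (1 + tan²θ)/(2v₀²). With x = 59.6, y = 14.1, v₀ = 36.2, g = 9.81:
13.30 tan²θ − 59.6 tanθ + (27.40) = 0.
tanθ = [59.6 ± √(59.6² − 4 × 13.30 × (27.40))] / (2 × 13.30) = (59.6 ± 45.77) / 26.59, giving tanθ = 0.5200 or 3.963.
θ = 27.47° or 75.84°; the smaller is 27.47°.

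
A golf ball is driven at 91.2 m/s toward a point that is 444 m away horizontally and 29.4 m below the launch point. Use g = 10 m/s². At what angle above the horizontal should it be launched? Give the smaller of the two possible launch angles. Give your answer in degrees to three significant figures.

Trajectory: y = x tanθ − g x² (1 + tan²θ)/(2v₀²). With x = 444, y = −29.4, v₀ = 91.2, g = 10.0:
118.5 tan²θ − 444 tanθ + (89.11) = 0.
tanθ = [444 ± √(444² − 4 × 118.5 × (89.11))] / (2 × 118.5) = (444 ± 393.6) / 237.0, giving tanθ = 0.2128 or 3.534.
θ = 12.01° or 74.20°; the smaller is 12.01°.

12.0°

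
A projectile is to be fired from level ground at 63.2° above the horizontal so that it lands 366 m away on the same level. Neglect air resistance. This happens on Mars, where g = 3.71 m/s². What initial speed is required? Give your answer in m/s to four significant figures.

41.07 m/s

Level-ground range: R = v₀² sin(2θ)/g, so v₀ = √(gR / sin 2θ).
v₀ = √(3.71 × 366 / sin 126.4°) = √(1358 / 0.8049) = √1687.0 = 41.07 m/s.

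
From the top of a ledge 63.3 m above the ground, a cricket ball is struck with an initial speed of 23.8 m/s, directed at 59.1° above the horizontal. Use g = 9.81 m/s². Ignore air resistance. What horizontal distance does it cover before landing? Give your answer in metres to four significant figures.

76.19 m

Components: vₓ = 23.80 cos 59.1° = 12.22 m/s, v_y0 = 23.80 sin 59.1° = 20.42 m/s.
The projectile lands when y = 63.3 + (20.42) t − ½·9.81·t² = 0. Positive root: t = (20.42 + √(20.42² + 2·9.81·63.3)) / 9.81 = (20.42 + 40.73) / 9.81 = 6.234 s.
Horizontal distance: R = vₓ t = 12.22 × 6.234 = 76.19 m.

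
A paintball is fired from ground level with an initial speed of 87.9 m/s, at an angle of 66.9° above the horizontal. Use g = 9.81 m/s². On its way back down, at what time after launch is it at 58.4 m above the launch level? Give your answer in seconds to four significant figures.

15.73 s

Resolve: vₓ = 87.90 cos 66.9° = 34.49 m/s and v_y0 = 87.90 sin 66.9° = 80.85 m/s.
Require v_y0 t − ½ g t² = 58.4, i.e. 4.905 t² − 80.85 t + 58.4 = 0.
t = [80.85 ± √(80.85² − 2·9.81·58.4)] / 9.81 = (80.85 ± 73.43) / 9.81, so t = 0.7571 s or t = 15.73 s.
The descending-branch root is 15.73 s.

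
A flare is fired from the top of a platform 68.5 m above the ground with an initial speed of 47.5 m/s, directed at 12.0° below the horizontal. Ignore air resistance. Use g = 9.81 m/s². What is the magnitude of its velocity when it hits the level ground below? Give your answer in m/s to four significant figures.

Horizontal component vₓ = 47.50 cos 12.0° = 46.46 m/s; vertical v_y0 = −9.876 m/s (downward).
With up positive and y = 0 at the ground: y(t) = 68.5 + (−9.876) t − 4.905 t². Setting y = 0 and taking the positive root: t = [−9.876 + √(9.876² + 2·9.81·68.5)] / 9.81 = (−9.876 + 37.97) / 9.81 = 2.864 s.
Vertical velocity at impact: v_y = v_y0 − g t = −9.876 − 9.81 × 2.864 = −37.97 m/s.
Speed: |v| = √(vₓ² + v_y²) = √(46.46² + 37.97²) = 60.00 m/s.

60.00 m/s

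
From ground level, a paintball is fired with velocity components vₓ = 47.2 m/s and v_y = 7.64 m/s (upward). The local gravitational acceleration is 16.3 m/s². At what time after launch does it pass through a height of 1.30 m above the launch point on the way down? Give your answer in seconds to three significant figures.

0.714 s

Require v_y0 t − ½ g t² = 1.30, i.e. 8.150 t² − 7.640 t + 1.30 = 0.
t = [7.640 ± √(7.640² − 2·16.3·1.30)] / 16.3 = (7.640 ± 3.999) / 16.3, so t = 0.2234 s or t = 0.7140 s.
The descending-branch root is 0.7140 s.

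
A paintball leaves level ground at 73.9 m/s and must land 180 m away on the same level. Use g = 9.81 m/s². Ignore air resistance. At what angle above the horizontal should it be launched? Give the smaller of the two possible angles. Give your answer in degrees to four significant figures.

R = v₀² sin 2θ / g gives sin 2θ = gR/v₀² = 9.81·180/73.9² = 0.3233.
2θ = 18.86° or 180° − 18.86° = 161.1°, so θ = 9.432° or 80.57°.
The smaller angle is 9.432°.

9.432°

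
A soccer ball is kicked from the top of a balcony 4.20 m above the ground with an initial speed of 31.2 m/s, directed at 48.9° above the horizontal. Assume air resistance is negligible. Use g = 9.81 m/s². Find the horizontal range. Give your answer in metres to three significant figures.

Horizontal component vₓ = 31.20 cos 48.9° = 20.51 m/s; vertical v_y0 = 31.20 sin 48.9° = 23.51 m/s.
With up positive and y = 0 at the ground: y(t) = 4.20 + (23.51) t − 4.905 t². Setting y = 0 and taking the positive root: t = [23.51 + √(23.51² + 2·9.81·4.20)] / 9.81 = (23.51 + 25.20) / 9.81 = 4.966 s.
Horizontal distance: R = vₓ t = 20.51 × 4.966 = 101.8 m.

102 m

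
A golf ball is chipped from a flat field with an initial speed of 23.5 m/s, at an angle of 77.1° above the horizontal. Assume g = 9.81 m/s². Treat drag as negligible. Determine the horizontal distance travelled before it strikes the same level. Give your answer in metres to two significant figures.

vₓ = 23.50 cos 77.1° = 5.246 m/s; v_y0 = 23.50 sin 77.1° = 22.91 m/s.
Flight time T = 2 v_y0 / g = 4.670 s.
Range: R = vₓ T = 5.246 × 4.670 = 24.50 m.

25 m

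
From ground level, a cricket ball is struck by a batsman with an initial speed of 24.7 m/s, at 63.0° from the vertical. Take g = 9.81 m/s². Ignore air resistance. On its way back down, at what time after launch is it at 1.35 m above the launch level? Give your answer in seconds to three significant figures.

Resolve: vₓ = 24.70 sin 63.0° = 22.01 m/s and v_y0 = 24.70 cos 63.0° = 11.21 m/s.
Height y(t) = 11.21 t − 4.905 t² = 1.35 gives 4.905 t² − 11.21 t + 1.35 = 0.
Quadratic formula: t = (11.21 ± √99.257) / 9.81 = (11.21 ± 9.963) / 9.81 → t = 0.1275 s or 2.159 s.
The descending-branch root is 2.159 s.

2.16 s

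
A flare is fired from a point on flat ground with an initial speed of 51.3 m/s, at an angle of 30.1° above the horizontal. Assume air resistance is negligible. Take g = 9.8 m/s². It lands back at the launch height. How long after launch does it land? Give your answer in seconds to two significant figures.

5.3 s

Resolve: vₓ = 51.30 cos 30.1° = 44.38 m/s and v_y0 = 51.30 sin 30.1° = 25.73 m/s.
It returns to y = 0 when t = 2 v_y0 / g = 2(25.73)/9.80 = 5.251 s.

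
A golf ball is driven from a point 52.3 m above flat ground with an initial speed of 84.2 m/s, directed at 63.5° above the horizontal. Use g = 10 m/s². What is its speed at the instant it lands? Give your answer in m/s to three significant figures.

90.2 m/s

Horizontal component vₓ = 84.20 cos 63.5° = 37.57 m/s; vertical v_y0 = 84.20 sin 63.5° = 75.35 m/s.
With up positive and y = 0 at the ground: y(t) = 52.3 + (75.35) t − 5.000 t². Setting y = 0 and taking the positive root: t = [75.35 + √(75.35² + 2·10.0·52.3)] / 10.0 = (75.35 + 82.00) / 10.0 = 15.74 s.
Vertical velocity at impact: v_y = v_y0 − g t = 75.35 − 10.0 × 15.74 = −82.00 m/s.
Speed: |v| = √(vₓ² + v_y²) = √(37.57² + 82.00²) = 90.20 m/s.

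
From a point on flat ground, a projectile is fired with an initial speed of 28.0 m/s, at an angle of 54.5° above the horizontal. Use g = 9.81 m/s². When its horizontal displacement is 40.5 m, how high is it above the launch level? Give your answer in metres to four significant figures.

26.35 m

Resolve: vₓ = 28.00 cos 54.5° = 16.26 m/s and v_y0 = 28.00 sin 54.5° = 22.80 m/s.
Time to reach x = 40.5 m: t = x/vₓ = 40.5/16.26 = 2.491 s.
Height: y = v_y0 t − ½ g t² = 22.80 × 2.491 − 4.905 × 2.491² = 56.78 − 30.43 = 26.35 m.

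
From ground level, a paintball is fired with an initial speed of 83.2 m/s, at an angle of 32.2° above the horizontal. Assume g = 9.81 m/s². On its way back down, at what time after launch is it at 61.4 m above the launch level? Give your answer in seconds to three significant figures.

Resolve: vₓ = 83.20 cos 32.2° = 70.40 m/s and v_y0 = 83.20 sin 32.2° = 44.34 m/s.
Set y = v_y0 t − ½ g t² = 61.4: 4.905 t² − 44.34 t + 61.4 = 0.
Quadratic formula: t = (44.34 ± √760.95) / 9.81 = (44.34 ± 27.59) / 9.81 → t = 1.707 s or 7.331 s.
The descending-branch root is 7.331 s.

7.33 s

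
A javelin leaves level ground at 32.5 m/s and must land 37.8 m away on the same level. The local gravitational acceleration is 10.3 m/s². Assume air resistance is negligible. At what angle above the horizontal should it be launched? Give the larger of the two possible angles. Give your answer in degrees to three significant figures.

From R = (v₀²/g) sin 2θ: sin 2θ = 10.3 × 37.8 / 1056.2 = 0.3686.
2θ = 21.63° or 180° − 21.63° = 158.4°, so θ = 10.81° or 79.19°.
The larger angle is 79.19°.

79.2°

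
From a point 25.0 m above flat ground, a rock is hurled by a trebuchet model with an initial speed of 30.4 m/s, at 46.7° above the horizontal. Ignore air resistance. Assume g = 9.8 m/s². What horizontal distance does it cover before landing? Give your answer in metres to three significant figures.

114 m

Resolve: vₓ = 30.40 cos 46.7° = 20.85 m/s and v_y0 = 30.40 sin 46.7° = 22.12 m/s.
The projectile lands when y = 25.0 + (22.12) t − ½·9.80·t² = 0. Positive root: t = (22.12 + √(22.12² + 2·9.80·25.0)) / 9.80 = (22.12 + 31.30) / 9.80 = 5.451 s.
Horizontal distance: R = vₓ t = 20.85 × 5.451 = 113.6 m.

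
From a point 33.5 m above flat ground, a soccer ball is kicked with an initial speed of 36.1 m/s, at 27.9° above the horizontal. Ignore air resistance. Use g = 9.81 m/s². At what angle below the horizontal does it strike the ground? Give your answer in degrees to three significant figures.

Resolve: vₓ = 36.10 cos 27.9° = 31.90 m/s and v_y0 = 36.10 sin 27.9° = 16.89 m/s.
With up positive and y = 0 at the ground: y(t) = 33.5 + (16.89) t − 4.905 t². Setting y = 0 and taking the positive root: t = [16.89 + √(16.89² + 2·9.81·33.5)] / 9.81 = (16.89 + 30.70) / 9.81 = 4.852 s.
At impact: v_y = v_y0 − g t = −30.70 m/s; vₓ = 31.90 m/s.
Angle below horizontal: arctan(|v_y|/vₓ) = arctan(30.70/31.90) = 43.90°.

43.9°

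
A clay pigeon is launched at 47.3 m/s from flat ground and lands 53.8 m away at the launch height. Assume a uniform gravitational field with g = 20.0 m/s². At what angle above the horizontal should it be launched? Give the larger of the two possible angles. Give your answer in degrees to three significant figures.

75.6°

R = v₀² sin 2θ / g gives sin 2θ = gR/v₀² = 20.0·53.8/47.3² = 0.4809.
2θ = 28.75° or 180° − 28.75° = 151.3°, so θ = 14.37° or 75.63°.
The larger angle is 75.63°.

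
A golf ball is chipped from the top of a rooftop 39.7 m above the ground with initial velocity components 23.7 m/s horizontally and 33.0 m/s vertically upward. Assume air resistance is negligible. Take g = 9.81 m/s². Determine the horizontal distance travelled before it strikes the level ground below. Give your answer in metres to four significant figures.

184.1 m

Vertical motion (up positive, ground at y = 0): 4.905 t² − (33.00) t − 39.7 = 0, so t = (33.00 + √(33.00² + 2·9.81·39.7)) / 9.81 = (33.00 + 43.22) / 9.81 = 7.770 s.
Horizontal distance: R = vₓ t = 23.70 × 7.770 = 184.1 m.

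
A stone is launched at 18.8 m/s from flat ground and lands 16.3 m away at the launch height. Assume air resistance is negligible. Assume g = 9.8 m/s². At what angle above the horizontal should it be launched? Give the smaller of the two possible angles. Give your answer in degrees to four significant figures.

13.43°

From R = (v₀²/g) sin 2θ: sin 2θ = 9.80 × 16.3 / 353.44 = 0.4520.
2θ = 26.87° or 180° − 26.87° = 153.1°, so θ = 13.43° or 76.57°.
The smaller angle is 13.43°.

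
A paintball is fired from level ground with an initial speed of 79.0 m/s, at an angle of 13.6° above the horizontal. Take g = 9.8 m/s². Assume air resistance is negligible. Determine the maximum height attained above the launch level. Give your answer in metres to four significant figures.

Horizontal component vₓ = 79.00 cos 13.6° = 76.78 m/s; vertical v_y0 = 79.00 sin 13.6° = 18.58 m/s.
Peak height H = v_y0² / (2g) = 345.08 / 19.60 = 17.61 m.

17.61 m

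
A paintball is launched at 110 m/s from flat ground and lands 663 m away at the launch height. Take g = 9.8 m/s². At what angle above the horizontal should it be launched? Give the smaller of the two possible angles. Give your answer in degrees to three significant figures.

16.2°

R = v₀² sin 2θ / g gives sin 2θ = gR/v₀² = 9.80·663/110² = 0.5370.
2θ = 32.48° or 180° − 32.48° = 147.5°, so θ = 16.24° or 73.76°.
The smaller angle is 16.24°.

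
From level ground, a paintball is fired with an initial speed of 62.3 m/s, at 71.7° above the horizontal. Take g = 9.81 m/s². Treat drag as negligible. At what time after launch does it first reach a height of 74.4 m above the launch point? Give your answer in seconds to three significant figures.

Horizontal component vₓ = 62.30 cos 71.7° = 19.56 m/s; vertical v_y0 = 62.30 sin 71.7° = 59.15 m/s.
Height y(t) = 59.15 t − 4.905 t² = 74.4 gives 4.905 t² − 59.15 t + 74.4 = 0.
Quadratic formula: t = (59.15 ± √2038.9) / 9.81 = (59.15 ± 45.15) / 9.81 → t = 1.427 s or 10.63 s.
The first (ascending) time is 1.427 s.

1.43 s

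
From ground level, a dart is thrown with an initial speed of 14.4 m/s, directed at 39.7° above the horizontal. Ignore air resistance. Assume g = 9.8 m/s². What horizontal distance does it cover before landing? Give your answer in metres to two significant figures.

21 m

Horizontal component vₓ = 14.40 cos 39.7° = 11.08 m/s; vertical v_y0 = 14.40 sin 39.7° = 9.198 m/s.
Flight time T = 2 v_y0 / g = 1.877 s.
Range: R = vₓ T = 11.08 × 1.877 = 20.80 m.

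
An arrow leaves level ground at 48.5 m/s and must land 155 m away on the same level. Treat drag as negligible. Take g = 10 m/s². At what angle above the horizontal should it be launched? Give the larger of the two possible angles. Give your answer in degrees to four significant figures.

69.39°

R = v₀² sin 2θ / g gives sin 2θ = gR/v₀² = 10.0·155/48.5² = 0.6589.
2θ = 41.22° or 180° − 41.22° = 138.8°, so θ = 20.61° or 69.39°.
The larger angle is 69.39°.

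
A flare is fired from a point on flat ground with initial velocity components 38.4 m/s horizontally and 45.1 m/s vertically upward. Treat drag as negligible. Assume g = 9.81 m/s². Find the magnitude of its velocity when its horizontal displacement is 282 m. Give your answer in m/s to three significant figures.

Time to reach x = 282 m: t = x/vₓ = 282/38.40 = 7.344 s.
Vertical velocity there: v_y = v_y0 − g t = 45.10 − 9.81 × 7.344 = −26.94 m/s.
Speed: √(vₓ² + v_y²) = √(38.40² + 26.94²) = 46.91 m/s.

46.9 m/s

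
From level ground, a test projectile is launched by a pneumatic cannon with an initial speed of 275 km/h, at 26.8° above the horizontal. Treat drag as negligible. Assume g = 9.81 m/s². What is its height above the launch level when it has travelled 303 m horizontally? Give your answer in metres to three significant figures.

56.2 m

Convert: 275 km/h = 275/3.6 = 76.39 m/s.
Resolve: vₓ = 76.39 cos 26.8° = 68.18 m/s and v_y0 = 76.39 sin 26.8° = 34.44 m/s.
Time to reach x = 303 m: t = x/vₓ = 303/68.18 = 4.444 s.
Height: y = v_y0 t − ½ g t² = 34.44 × 4.444 − 4.905 × 4.444² = 153.1 − 96.86 = 56.19 m.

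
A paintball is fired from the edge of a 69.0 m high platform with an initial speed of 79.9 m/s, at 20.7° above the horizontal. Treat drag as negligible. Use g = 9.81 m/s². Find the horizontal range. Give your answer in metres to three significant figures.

569 m

Components: vₓ = 79.90 cos 20.7° = 74.74 m/s, v_y0 = 79.90 sin 20.7° = 28.24 m/s.
Vertical motion (up positive, ground at y = 0): 4.905 t² − (28.24) t − 69.0 = 0, so t = (28.24 + √(28.24² + 2·9.81·69.0)) / 9.81 = (28.24 + 46.38) / 9.81 = 7.607 s.
Horizontal distance: R = vₓ t = 74.74 × 7.607 = 568.6 m.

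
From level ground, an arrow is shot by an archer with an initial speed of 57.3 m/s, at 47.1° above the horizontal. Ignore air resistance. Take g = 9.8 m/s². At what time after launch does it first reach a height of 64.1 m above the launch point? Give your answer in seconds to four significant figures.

Horizontal component vₓ = 57.30 cos 47.1° = 39.01 m/s; vertical v_y0 = 57.30 sin 47.1° = 41.97 m/s.
Set y = v_y0 t − ½ g t² = 64.1: 4.900 t² − 41.97 t + 64.1 = 0.
Quadratic formula: t = (41.97 ± √505.52) / 9.80 = (41.97 ± 22.48) / 9.80 → t = 1.989 s or 6.577 s.
The first (ascending) time is 1.989 s.

1.989 s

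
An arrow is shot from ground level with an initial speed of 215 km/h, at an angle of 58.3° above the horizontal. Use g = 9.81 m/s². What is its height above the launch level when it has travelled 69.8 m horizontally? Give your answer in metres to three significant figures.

88.8 m

Convert: 215 km/h = 215/3.6 = 59.72 m/s.
Components: vₓ = 59.72 cos 58.3° = 31.38 m/s, v_y0 = 59.72 sin 58.3° = 50.81 m/s.
At x = 69.8 m, t = x/vₓ = 69.8/31.38 = 2.224 s.
Height: y = v_y0 t − ½ g t² = 50.81 × 2.224 − 4.905 × 2.224² = 113.0 − 24.26 = 88.75 m.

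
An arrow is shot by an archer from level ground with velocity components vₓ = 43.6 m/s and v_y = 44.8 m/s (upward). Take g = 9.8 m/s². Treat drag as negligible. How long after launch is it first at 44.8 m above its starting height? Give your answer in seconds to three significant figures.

Set y = v_y0 t − ½ g t² = 44.8: 4.900 t² − 44.80 t + 44.8 = 0.
t = [44.80 ± √(44.80² − 2·9.80·44.8)] / 9.80 = (44.80 ± 33.60) / 9.80, so t = 1.143 s or t = 8.000 s.
The first (ascending) time is 1.143 s.

1.14 s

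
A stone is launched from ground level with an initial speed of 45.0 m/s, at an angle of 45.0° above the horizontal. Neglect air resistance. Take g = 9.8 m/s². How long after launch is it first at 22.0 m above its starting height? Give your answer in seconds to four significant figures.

0.7867 s

Resolve: vₓ = 45.00 cos 45.0° = 31.82 m/s and v_y0 = 45.00 sin 45.0° = 31.82 m/s.
Height y(t) = 31.82 t − 4.900 t² = 22.0 gives 4.900 t² − 31.82 t + 22.0 = 0.
t = [31.82 ± √(31.82² − 2·9.80·22.0)] / 9.80 = (31.82 ± 24.11) / 9.80, so t = 0.7867 s or t = 5.707 s.
The first (ascending) time is 0.7867 s.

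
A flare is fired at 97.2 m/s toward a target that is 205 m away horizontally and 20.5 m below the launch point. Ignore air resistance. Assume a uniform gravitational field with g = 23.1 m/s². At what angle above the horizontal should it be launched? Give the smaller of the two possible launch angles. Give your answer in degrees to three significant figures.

Trajectory: y = x tanθ − g x² (1 + tan²θ)/(2v₀²). With x = 205, y = −20.5, v₀ = 97.2, g = 23.1:
51.38 tan²θ − 205 tanθ + (30.88) = 0.
tanθ = [205 ± √(205² − 4 × 51.38 × (30.88))] / (2 × 51.38) = (205 ± 188.9) / 102.8, giving tanθ = 0.1568 or 3.833.
θ = 8.910° or 75.38°; the smaller is 8.910°.

8.91°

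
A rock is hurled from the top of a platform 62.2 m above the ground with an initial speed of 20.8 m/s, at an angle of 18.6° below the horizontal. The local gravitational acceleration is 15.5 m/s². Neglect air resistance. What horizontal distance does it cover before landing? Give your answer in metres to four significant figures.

48.04 m

Resolve: vₓ = 20.80 cos 18.6° = 19.71 m/s and v_y0 = −6.634 m/s (downward).
Vertical motion (up positive, ground at y = 0): 7.750 t² − (−6.634) t − 62.2 = 0, so t = (−6.634 + √(6.634² + 2·15.5·62.2)) / 15.5 = (−6.634 + 44.41) / 15.5 = 2.437 s.
Horizontal distance: R = vₓ t = 19.71 × 2.437 = 48.04 m.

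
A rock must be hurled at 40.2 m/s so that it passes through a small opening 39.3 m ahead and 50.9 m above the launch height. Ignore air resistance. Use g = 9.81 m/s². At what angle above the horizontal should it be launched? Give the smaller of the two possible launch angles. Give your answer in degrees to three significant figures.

Trajectory: y = x tanθ − g x² (1 + tan²θ)/(2v₀²). With x = 39.3, y = 50.9, v₀ = 40.2, g = 9.81:
4.688 tan²θ − 39.3 tanθ + (55.59) = 0.
tanθ = [39.3 ± √(39.3² − 4 × 4.688 × (55.59))] / (2 × 4.688) = (39.3 ± 22.41) / 9.376, giving tanθ = 1.802 or 6.582.
θ = 60.97° or 81.36°; the smaller is 60.97°.

61.0°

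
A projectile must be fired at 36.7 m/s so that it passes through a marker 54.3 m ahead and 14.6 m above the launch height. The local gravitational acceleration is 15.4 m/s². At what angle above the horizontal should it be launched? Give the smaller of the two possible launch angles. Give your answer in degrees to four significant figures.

Trajectory: y = x tanθ − g x² (1 + tan²θ)/(2v₀²). With x = 54.3, y = 14.6, v₀ = 36.7, g = 15.4:
16.86 tan²θ − 54.3 tanθ + (31.46) = 0.
tanθ = [54.3 ± √(54.3² − 4 × 16.86 × (31.46))] / (2 × 16.86) = (54.3 ± 28.77) / 33.71, giving tanθ = 0.7574 or 2.464.
θ = 37.14° or 67.91°; the smaller is 37.14°.

37.14°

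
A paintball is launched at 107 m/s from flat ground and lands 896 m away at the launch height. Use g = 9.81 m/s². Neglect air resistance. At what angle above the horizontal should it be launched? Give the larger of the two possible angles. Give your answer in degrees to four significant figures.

64.92°

From R = (v₀²/g) sin 2θ: sin 2θ = 9.81 × 896 / 11449 = 0.7677.
2θ = 50.15° or 180° − 50.15° = 129.8°, so θ = 25.08° or 64.92°.
The larger angle is 64.92°.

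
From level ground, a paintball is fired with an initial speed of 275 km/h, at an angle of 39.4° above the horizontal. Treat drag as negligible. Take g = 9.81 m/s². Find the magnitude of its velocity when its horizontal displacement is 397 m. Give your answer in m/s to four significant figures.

Convert: 275 km/h = 275/3.6 = 76.39 m/s.
Horizontal component vₓ = 76.39 cos 39.4° = 59.03 m/s; vertical v_y0 = 76.39 sin 39.4° = 48.49 m/s.
Time to reach x = 397 m: t = x/vₓ = 397/59.03 = 6.726 s.
Vertical velocity there: v_y = v_y0 − g t = 48.49 − 9.81 × 6.726 = −17.49 m/s.
Speed: √(vₓ² + v_y²) = √(59.03² + 17.49²) = 61.57 m/s.

61.57 m/s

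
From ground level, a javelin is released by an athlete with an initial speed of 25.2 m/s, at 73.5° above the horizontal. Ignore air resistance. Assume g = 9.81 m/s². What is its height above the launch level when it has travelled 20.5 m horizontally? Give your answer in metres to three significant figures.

29.0 m

Horizontal component vₓ = 25.20 cos 73.5° = 7.157 m/s; vertical v_y0 = 25.20 sin 73.5° = 24.16 m/s.
Time to reach x = 20.5 m: t = x/vₓ = 20.5/7.157 = 2.864 s.
Height: y = v_y0 t − ½ g t² = 24.16 × 2.864 − 4.905 × 2.864² = 69.21 − 40.24 = 28.97 m.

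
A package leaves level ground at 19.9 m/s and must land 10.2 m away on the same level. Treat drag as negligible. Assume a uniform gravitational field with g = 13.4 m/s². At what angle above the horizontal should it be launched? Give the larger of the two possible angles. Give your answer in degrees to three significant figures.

R = v₀² sin 2θ / g gives sin 2θ = gR/v₀² = 13.4·10.2/19.9² = 0.3451.
2θ = 20.19° or 180° − 20.19° = 159.8°, so θ = 10.10° or 79.90°.
The larger angle is 79.90°.

79.9°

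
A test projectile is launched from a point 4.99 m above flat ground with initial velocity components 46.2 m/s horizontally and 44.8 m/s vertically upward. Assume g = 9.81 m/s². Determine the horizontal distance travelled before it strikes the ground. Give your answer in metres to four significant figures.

427.1 m

With up positive and y = 0 at the ground: y(t) = 4.99 + (44.80) t − 4.905 t². Setting y = 0 and taking the positive root: t = [44.80 + √(44.80² + 2·9.81·4.99)] / 9.81 = (44.80 + 45.88) / 9.81 = 9.244 s.
Horizontal distance: R = vₓ t = 46.20 × 9.244 = 427.1 m.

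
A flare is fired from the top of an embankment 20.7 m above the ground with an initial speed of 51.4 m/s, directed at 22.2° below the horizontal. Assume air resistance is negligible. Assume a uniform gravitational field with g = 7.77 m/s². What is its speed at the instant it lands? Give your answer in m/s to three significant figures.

54.4 m/s

Components: vₓ = 51.40 cos 22.2° = 47.59 m/s, v_y0 = −19.42 m/s (downward).
With up positive and y = 0 at the ground: y(t) = 20.7 + (−19.42) t − 3.885 t². Setting y = 0 and taking the positive root: t = [−19.42 + √(19.42² + 2·7.77·20.7)] / 7.77 = (−19.42 + 26.44) / 7.77 = 0.9028 s.
Vertical velocity at impact: v_y = v_y0 − g t = −19.42 − 7.77 × 0.9028 = −26.44 m/s.
Speed: |v| = √(vₓ² + v_y²) = √(47.59² + 26.44²) = 54.44 m/s.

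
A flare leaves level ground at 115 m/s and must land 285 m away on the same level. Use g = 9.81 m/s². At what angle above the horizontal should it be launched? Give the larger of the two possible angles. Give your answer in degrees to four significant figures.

From R = (v₀²/g) sin 2θ: sin 2θ = 9.81 × 285 / 13225 = 0.2114.
2θ = 12.20° or 180° − 12.20° = 167.8°, so θ = 6.102° or 83.90°.
The larger angle is 83.90°.

83.90°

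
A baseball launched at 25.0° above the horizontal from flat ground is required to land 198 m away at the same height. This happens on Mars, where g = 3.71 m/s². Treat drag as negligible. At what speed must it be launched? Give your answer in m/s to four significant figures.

30.97 m/s

Level-ground range: R = v₀² sin(2θ)/g, so v₀ = √(gR / sin 2θ).
v₀ = √(3.71 × 198 / sin 50.00°) = √(734.6 / 0.7660) = √958.93 = 30.97 m/s.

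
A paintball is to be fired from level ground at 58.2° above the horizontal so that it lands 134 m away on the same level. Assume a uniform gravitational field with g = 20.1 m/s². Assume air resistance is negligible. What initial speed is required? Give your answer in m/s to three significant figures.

54.8 m/s

On level ground R = v₀² sin 2θ / g ⇒ v₀ = √(gR / sin 2θ).
v₀ = √(20.1 × 134 / sin 116.4°) = √(2693 / 0.8957) = √3007.0 = 54.84 m/s.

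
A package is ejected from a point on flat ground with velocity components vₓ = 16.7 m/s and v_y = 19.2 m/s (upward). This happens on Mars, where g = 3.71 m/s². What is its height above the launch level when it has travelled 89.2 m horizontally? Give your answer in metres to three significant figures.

49.6 m

Time to reach x = 89.2 m: t = x/vₓ = 89.2/16.70 = 5.341 s.
Height: y = v_y0 t − ½ g t² = 19.20 × 5.341 − 1.855 × 5.341² = 102.6 − 52.92 = 49.63 m.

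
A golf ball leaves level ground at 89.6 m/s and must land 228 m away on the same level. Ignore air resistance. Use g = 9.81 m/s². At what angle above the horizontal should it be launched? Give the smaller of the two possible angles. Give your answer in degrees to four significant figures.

From R = (v₀²/g) sin 2θ: sin 2θ = 9.81 × 228 / 8028.2 = 0.2786.
2θ = 16.18° or 180° − 16.18° = 163.8°, so θ = 8.088° or 81.91°.
The smaller angle is 8.088°.

8.088°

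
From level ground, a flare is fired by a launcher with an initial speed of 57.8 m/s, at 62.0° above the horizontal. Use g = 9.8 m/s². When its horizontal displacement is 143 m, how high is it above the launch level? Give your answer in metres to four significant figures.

Components: vₓ = 57.80 cos 62.0° = 27.14 m/s, v_y0 = 57.80 sin 62.0° = 51.03 m/s.
Time to reach x = 143 m: t = x/vₓ = 143/27.14 = 5.270 s.
Height: y = v_y0 t − ½ g t² = 51.03 × 5.270 − 4.900 × 5.270² = 268.9 − 136.1 = 132.9 m.

132.9 m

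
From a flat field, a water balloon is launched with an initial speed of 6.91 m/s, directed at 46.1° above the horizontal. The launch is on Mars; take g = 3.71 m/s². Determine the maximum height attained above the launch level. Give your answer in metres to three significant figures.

Components: vₓ = 6.910 cos 46.1° = 4.791 m/s, v_y0 = 6.910 sin 46.1° = 4.979 m/s.
At the apex v_y = 0, so H = v_y0²/(2g) = 4.979²/7.420 = 3.341 m.

3.34 m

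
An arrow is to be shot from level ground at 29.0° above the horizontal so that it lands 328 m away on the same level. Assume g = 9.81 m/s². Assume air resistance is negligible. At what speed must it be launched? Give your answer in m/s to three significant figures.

61.6 m/s

On level ground R = v₀² sin 2θ / g ⇒ v₀ = √(gR / sin 2θ).
v₀ = √(9.81 × 328 / sin 58.00°) = √(3218 / 0.8480) = √3794.2 = 61.60 m/s.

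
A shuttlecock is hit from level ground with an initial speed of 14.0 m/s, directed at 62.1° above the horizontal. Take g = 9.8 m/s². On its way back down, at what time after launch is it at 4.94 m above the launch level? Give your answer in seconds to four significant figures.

Components: vₓ = 14.00 cos 62.1° = 6.551 m/s, v_y0 = 14.00 sin 62.1° = 12.37 m/s.
Height y(t) = 12.37 t − 4.900 t² = 4.94 gives 4.900 t² − 12.37 t + 4.94 = 0.
t = [12.37 ± √(12.37² − 2·9.80·4.94)] / 9.80 = (12.37 ± 7.501) / 9.80, so t = 0.4971 s or t = 2.028 s.
The descending-branch root is 2.028 s.

2.028 s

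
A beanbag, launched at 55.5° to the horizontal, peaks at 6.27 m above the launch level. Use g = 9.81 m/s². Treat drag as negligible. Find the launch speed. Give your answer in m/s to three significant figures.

At the peak v_y = 0, so v_y0 = √(2gH) = √(2 × 9.81 × 6.27) = 11.09 m/s.
v_y0 = v₀ sin θ ⇒ v₀ = 11.09 / sin 55.5° = 13.46 m/s.

13.5 m/s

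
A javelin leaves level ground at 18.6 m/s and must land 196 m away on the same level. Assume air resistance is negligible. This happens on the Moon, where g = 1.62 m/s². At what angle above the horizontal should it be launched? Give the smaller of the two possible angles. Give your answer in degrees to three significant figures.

From R = (v₀²/g) sin 2θ: sin 2θ = 1.62 × 196 / 345.96 = 0.9178.
2θ = 66.61° or 180° − 66.61° = 113.4°, so θ = 33.30° or 56.70°.
The smaller angle is 33.30°.

33.3°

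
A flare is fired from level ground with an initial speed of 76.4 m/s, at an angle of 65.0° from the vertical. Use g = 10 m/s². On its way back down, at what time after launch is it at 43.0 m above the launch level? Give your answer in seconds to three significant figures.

4.58 s

Resolve: vₓ = 76.40 sin 65.0° = 69.24 m/s and v_y0 = 76.40 cos 65.0° = 32.29 m/s.
Height y(t) = 32.29 t − 5.000 t² = 43.0 gives 5.000 t² − 32.29 t + 43.0 = 0.
Quadratic formula: t = (32.29 ± √182.52) / 10.0 = (32.29 ± 13.51) / 10.0 → t = 1.878 s or 4.580 s.
The descending-branch root is 4.580 s.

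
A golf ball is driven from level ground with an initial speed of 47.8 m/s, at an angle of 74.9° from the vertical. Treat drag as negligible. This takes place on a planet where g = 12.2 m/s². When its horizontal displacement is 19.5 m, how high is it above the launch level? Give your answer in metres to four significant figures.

4.172 m

Components: vₓ = 47.80 sin 74.9° = 46.15 m/s, v_y0 = 47.80 cos 74.9° = 12.45 m/s.
At x = 19.5 m, t = x/vₓ = 19.5/46.15 = 0.4225 s.
Height: y = v_y0 t − ½ g t² = 12.45 × 0.4225 − 6.100 × 0.4225² = 5.262 − 1.089 = 4.172 m.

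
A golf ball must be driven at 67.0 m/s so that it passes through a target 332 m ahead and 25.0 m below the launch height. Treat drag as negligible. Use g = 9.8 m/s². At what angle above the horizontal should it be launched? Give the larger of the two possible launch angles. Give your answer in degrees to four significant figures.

Trajectory: y = x tanθ − g x² (1 + tan²θ)/(2v₀²). With x = 332, y = −25.0, v₀ = 67.0, g = 9.80:
120.3 tan²θ − 332 tanθ + (95.32) = 0.
tanθ = [332 ± √(332² − 4 × 120.3 × (95.32))] / (2 × 120.3) = (332 ± 253.7) / 240.6, giving tanθ = 0.3255 or 2.434.
θ = 18.03° or 67.66°; the larger is 67.66°.

67.66°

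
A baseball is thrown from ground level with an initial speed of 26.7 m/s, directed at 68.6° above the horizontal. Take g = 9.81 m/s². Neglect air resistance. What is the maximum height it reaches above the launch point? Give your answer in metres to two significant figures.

31 m

Horizontal component vₓ = 26.70 cos 68.6° = 9.742 m/s; vertical v_y0 = 26.70 sin 68.6° = 24.86 m/s.
Maximum height: H = v_y0² / (2g) = 24.86² / (2 × 9.81) = 31.50 m.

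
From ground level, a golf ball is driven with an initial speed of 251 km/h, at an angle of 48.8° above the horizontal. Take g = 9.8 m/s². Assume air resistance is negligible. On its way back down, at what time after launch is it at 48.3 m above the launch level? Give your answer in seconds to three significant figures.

Convert: 251 km/h = 251/3.6 = 69.72 m/s.
Resolve: vₓ = 69.72 cos 48.8° = 45.93 m/s and v_y0 = 69.72 sin 48.8° = 52.46 m/s.
Height y(t) = 52.46 t − 4.900 t² = 48.3 gives 4.900 t² − 52.46 t + 48.3 = 0.
t = [52.46 ± √(52.46² − 2·9.80·48.3)] / 9.80 = (52.46 ± 42.49) / 9.80, so t = 1.017 s or t = 9.689 s.
The descending-branch root is 9.689 s.

9.69 s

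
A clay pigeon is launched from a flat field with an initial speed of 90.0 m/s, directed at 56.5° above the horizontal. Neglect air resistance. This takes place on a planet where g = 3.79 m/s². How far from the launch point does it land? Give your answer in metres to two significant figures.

2000 m

Resolve: vₓ = 90.00 cos 56.5° = 49.67 m/s and v_y0 = 90.00 sin 56.5° = 75.05 m/s.
Flight time T = 2 v_y0 / g = 39.60 s.
Range: R = vₓ T = 49.67 × 39.60 = 1967 m.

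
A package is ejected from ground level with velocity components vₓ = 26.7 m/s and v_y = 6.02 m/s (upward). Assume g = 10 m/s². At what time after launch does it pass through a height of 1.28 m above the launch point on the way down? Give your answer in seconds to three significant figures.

Height y(t) = 6.020 t − 5.000 t² = 1.28 gives 5.000 t² − 6.020 t + 1.28 = 0.
Quadratic formula: t = (6.020 ± √10.640) / 10.0 = (6.020 ± 3.262) / 10.0 → t = 0.2758 s or 0.9282 s.
The descending-branch root is 0.9282 s.

0.928 s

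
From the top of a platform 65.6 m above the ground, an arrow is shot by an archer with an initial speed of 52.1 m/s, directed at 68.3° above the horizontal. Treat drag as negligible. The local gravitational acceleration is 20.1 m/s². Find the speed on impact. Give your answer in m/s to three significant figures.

73.2 m/s

vₓ = 52.10 cos 68.3° = 19.26 m/s; v_y0 = 52.10 sin 68.3° = 48.41 m/s.
Vertical motion (up positive, ground at y = 0): 10.05 t² − (48.41) t − 65.6 = 0, so t = (48.41 + √(48.41² + 2·20.1·65.6)) / 20.1 = (48.41 + 70.57) / 20.1 = 5.919 s.
Vertical velocity at impact: v_y = v_y0 − g t = 48.41 − 20.1 × 5.919 = −70.57 m/s.
Speed: |v| = √(vₓ² + v_y²) = √(19.26² + 70.57²) = 73.15 m/s.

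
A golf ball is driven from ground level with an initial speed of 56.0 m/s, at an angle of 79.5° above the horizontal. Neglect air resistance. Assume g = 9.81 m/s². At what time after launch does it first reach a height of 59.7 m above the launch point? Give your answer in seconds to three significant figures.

Resolve: vₓ = 56.00 cos 79.5° = 10.21 m/s and v_y0 = 56.00 sin 79.5° = 55.06 m/s.
Height y(t) = 55.06 t − 4.905 t² = 59.7 gives 4.905 t² − 55.06 t + 59.7 = 0.
t = [55.06 ± √(55.06² − 2·9.81·59.7)] / 9.81 = (55.06 ± 43.13) / 9.81, so t = 1.216 s or t = 10.01 s.
The first (ascending) time is 1.216 s.

1.22 s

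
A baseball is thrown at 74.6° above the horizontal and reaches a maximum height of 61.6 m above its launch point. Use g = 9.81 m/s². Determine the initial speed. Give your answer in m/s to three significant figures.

At the peak v_y = 0, so v_y0 = √(2gH) = √(2 × 9.81 × 61.6) = 34.76 m/s.
v_y0 = v₀ sin θ ⇒ v₀ = 34.76 / sin 74.6° = 36.06 m/s.

36.1 m/s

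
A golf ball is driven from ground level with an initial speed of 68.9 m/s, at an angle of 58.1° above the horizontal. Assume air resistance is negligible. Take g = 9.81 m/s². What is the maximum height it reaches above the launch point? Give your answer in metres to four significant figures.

174.4 m

vₓ = 68.90 cos 58.1° = 36.41 m/s; v_y0 = 68.90 sin 58.1° = 58.49 m/s.
At the apex v_y = 0, so H = v_y0²/(2g) = 58.49²/19.62 = 174.4 m.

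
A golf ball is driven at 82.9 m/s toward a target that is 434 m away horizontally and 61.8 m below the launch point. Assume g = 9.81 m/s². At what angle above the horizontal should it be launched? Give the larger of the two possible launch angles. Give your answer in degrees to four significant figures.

71.85°

Trajectory: y = x tanθ − g x² (1 + tan²θ)/(2v₀²). With x = 434, y = −61.8, v₀ = 82.9, g = 9.81:
134.4 tan²θ − 434 tanθ + (72.63) = 0.
tanθ = [434 ± √(434² − 4 × 134.4 × (72.63))] / (2 × 134.4) = (434 ± 386.4) / 268.9, giving tanθ = 0.1771 or 3.051.
θ = 10.04° or 71.85°; the larger is 71.85°.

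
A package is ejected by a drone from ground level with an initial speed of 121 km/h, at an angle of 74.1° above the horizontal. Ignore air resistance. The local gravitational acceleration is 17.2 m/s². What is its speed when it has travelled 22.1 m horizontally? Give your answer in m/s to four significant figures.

Convert: 121 km/h = 121/3.6 = 33.61 m/s.
vₓ = 33.61 cos 74.1° = 9.208 m/s; v_y0 = 33.61 sin 74.1° = 32.33 m/s.
x = vₓ t ⇒ t = 22.1/9.208 = 2.400 s.
Vertical velocity there: v_y = v_y0 − g t = 32.33 − 17.2 × 2.400 = −8.956 m/s.
Speed: √(vₓ² + v_y²) = √(9.208² + 8.956²) = 12.85 m/s.

12.85 m/s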